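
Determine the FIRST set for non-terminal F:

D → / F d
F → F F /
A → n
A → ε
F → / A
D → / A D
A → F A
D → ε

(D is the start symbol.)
From F → F F /:
  - F is the symbol being defined: contributes nothing new
    F is not nullable, so stop
From F → / A:
  - '/' is a terminal: add '/' and stop

Collecting: FIRST(F) = { '/' }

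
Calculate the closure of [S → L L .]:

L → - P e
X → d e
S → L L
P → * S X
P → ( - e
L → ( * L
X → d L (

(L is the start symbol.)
To compute CLOSURE, for each item [A → α.Bβ] where B is a non-terminal, add [B → .γ] for all productions B → γ; repeat for the newly added items until nothing changes.

Start with: [S → L L .]
The dot is at the end, so nothing is added.

CLOSURE = { [S → L L .] }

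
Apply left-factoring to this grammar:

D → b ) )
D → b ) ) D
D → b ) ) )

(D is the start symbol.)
Left-factoring transforms A → αβ₁ | αβ₂ into A → αA' and A' → β₁ | β₂
(α is the longest common prefix among the alternatives). Repeat until
no nonterminal has two alternatives with a common prefix.

Round 1: D has alternatives sharing prefix 'b ) )'. Introduce D': D → b ) ) D'
  Add: D' → ε
  Add: D' → D
  Add: D' → )

No remaining common prefixes — done.

Resulting grammar:
D → b ) ) D'
D' → ε
D' → D
D' → )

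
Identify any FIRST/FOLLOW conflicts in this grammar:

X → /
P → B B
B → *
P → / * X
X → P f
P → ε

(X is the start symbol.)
No FIRST/FOLLOW conflicts.

A FIRST/FOLLOW conflict occurs when a non-terminal N has a nullable alternative N → β (β ⇒* ε) and another alternative N → α with FIRST(α) ∩ FOLLOW(N) ≠ ∅: on such a lookahead the parser cannot decide between expanding α and letting N vanish via β.

Nullable non-terminals: P.
FIRST sets used below: FIRST(B) = { '*' }

P: nullable alternative(s) P → ε; FOLLOW(P) = { 'f' }
  P → B B: FIRST \ {ε} = { '*' } — disjoint from FOLLOW(P)
  P → / * X: FIRST \ {ε} = { '/' } — disjoint from FOLLOW(P)
  P → ε: FIRST \ {ε} = { } — this is the only nullable alternative, skip

B, X have no nullable alternative, so no FIRST/FOLLOW check is needed there.

No FIRST/FOLLOW conflicts found.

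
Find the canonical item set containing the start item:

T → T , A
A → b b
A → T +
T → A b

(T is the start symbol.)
First, augment the grammar with T' → T
I₀ = CLOSURE({ [T' → . T] }):
  [T' → . T] has the dot before T: add [T → . T , A], [T → . A b]
  [T → . A b] has the dot before A: add [A → . b b], [A → . T +]
No further items can be added.

I₀ = { [A → . T +], [A → . b b], [T → . A b], [T → . T , A], [T' → . T] }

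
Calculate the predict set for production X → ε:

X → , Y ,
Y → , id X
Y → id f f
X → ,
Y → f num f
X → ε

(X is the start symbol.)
{ $, ',' }

PREDICT(X → ε) = (FIRST(RHS) \ {ε}) ∪ (FOLLOW(X) if ε ∈ FIRST(RHS), i.e. RHS ⇒* ε)
The right-hand side is ε (FIRST(ε) = { ε }), so the predict set is FOLLOW(X) = { $, ',' }
PREDICT(X → ε) = { $, ',' }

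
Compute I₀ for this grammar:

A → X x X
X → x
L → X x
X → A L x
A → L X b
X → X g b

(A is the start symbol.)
{ [A → . L X b], [A → . X x X], [A' → . A], [L → . X x], [X → . A L x], [X → . X g b], [X → . x] }

First, augment the grammar with A' → A
I₀ = CLOSURE({ [A' → . A] }):
  [A' → . A] has the dot before A: add [A → . X x X], [A → . L X b]
  [A → . X x X] has the dot before X: add [X → . x], [X → . A L x], [X → . X g b]
  [A → . L X b] has the dot before L: add [L → . X x]
No further items can be added.

I₀ = { [A → . L X b], [A → . X x X], [A' → . A], [L → . X x], [X → . A L x], [X → . X g b], [X → . x] }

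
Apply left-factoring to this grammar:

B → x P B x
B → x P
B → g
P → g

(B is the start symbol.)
Left-factoring transforms A → αβ₁ | αβ₂ into A → αA' and A' → β₁ | β₂
(α is the longest common prefix among the alternatives). Repeat until
no nonterminal has two alternatives with a common prefix.

Round 1: B has alternatives sharing prefix 'x P'. Introduce B': B → x P B'
  Add: B' → B x
  Add: B' → ε

No remaining common prefixes — done.

Resulting grammar:
B → x P B'
B' → B x
B' → ε
B → g
P → g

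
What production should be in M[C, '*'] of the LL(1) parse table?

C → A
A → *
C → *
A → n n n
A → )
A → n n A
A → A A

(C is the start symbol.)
C → A, C → *

To find M[C, '*'], we find productions for C where '*' is in the predict set (PREDICT(N → α) = (FIRST(α) \ {ε}) ∪ (FOLLOW(N) if α ⇒* ε)).

Relevant sets:
  FIRST(A) = { ')', '*', 'n' }

C → A: PREDICT = { ')', '*', 'n' }
  '*' is in predict set, so this production goes in M[C, '*']
C → *: PREDICT = { '*' }
  '*' is in predict set, so this production goes in M[C, '*']

M[C, '*'] = C → A, C → *  (a multiply-defined cell — the grammar is not LL(1))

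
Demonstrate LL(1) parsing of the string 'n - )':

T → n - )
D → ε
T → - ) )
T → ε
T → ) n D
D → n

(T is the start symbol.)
LL(1) parsing maintains a stack (initially the start symbol over $) and the input. At each step: if the stack top is a terminal, match it against the current input token; if it is a non-terminal N, replace it with the RHS of M[N, lookahead] (the unique production whose predict set contains the lookahead).

Stack is shown with the top on the left.

Stack    Input    Action
------------------------
T $      n - ) $  output T → n - )
n - ) $  n - ) $  match 'n'
- ) $    - ) $    match '-'
) $      ) $      match ')'
$        $        accept

The string is accepted.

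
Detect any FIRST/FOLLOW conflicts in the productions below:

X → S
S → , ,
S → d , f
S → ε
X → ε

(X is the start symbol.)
No FIRST/FOLLOW conflicts.

Nullable non-terminals: S, X.
FIRST sets used below: FIRST(S) = { ',', 'd', ε }

S: nullable alternative(s) S → ε; FOLLOW(S) = { $ }
  S → , ,: FIRST \ {ε} = { ',' } — disjoint from FOLLOW(S)
  S → d , f: FIRST \ {ε} = { 'd' } — disjoint from FOLLOW(S)
  S → ε: FIRST \ {ε} = { } — this is the only nullable alternative, skip

X: nullable alternative(s) X → S, X → ε; FOLLOW(X) = { $ }
  X → S: FIRST \ {ε} = { ',', 'd' } — disjoint from FOLLOW(X)
  X → ε: FIRST \ {ε} = { } — disjoint from FOLLOW(X)

No FIRST/FOLLOW conflicts found.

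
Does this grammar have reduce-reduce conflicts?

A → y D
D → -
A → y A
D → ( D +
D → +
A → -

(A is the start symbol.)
Yes — I6: [A → - .] vs [D → - .]

Augment with A' → A and build the canonical LR(0) collection (I0 = CLOSURE({[A' → . A]}), then GOTO on every symbol after a dot until no new states appear). It has 12 states:
  I0: { [A → . -], [A → . y A], [A → . y D], [A' → . A] }  — shift
  I1: { [A → - .] }  — reduce
  I2: { [A' → A .] }  — accept
  I3: { [A → . -], [A → . y A], [A → . y D], [A → y . A], [A → y . D], [D → . ( D +], [D → . +], [D → . -] }  — shift
  I4: { [D → ( . D +], [D → . ( D +], [D → . +], [D → . -] }  — shift
  I5: { [D → + .] }  — reduce
  I6: { [A → - .], [D → - .] }  — 2 reduces
  I7: { [A → y A .] }  — reduce
  I8: { [A → y D .] }  — reduce
  I9: { [D → - .] }  — reduce
  I10: { [D → ( D . +] }  — shift
  I11: { [D → ( D + .] }  — reduce

I6 contains complete items [A → - .], [D → - .] — reduce-reduce conflict.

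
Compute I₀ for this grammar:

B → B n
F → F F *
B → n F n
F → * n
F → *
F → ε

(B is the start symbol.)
First, augment the grammar with B' → B
I₀ = CLOSURE({ [B' → . B] }):
  [B' → . B] has the dot before B: add [B → . B n], [B → . n F n]
No further items can be added.

I₀ = { [B → . B n], [B → . n F n], [B' → . B] }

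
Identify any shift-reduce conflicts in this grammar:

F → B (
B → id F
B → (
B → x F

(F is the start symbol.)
A shift-reduce conflict occurs when an LR(0) state has both:
  - a complete (reduce) item [A → α .] (dot at the end), and
  - a shift item [B → β . c γ] (dot before a terminal).

Augment with F' → F and build the canonical LR(0) collection (I0 = CLOSURE({[F' → . F]}), then GOTO on every symbol after a dot until no new states appear). It has 9 states:
  I0: { [B → . (], [B → . id F], [B → . x F], [F → . B (], [F' → . F] }  — shift
  I1: { [B → ( .] }  — reduce
  I2: { [F → B . (] }  — shift
  I3: { [F' → F .] }  — accept
  I4: { [B → . (], [B → . id F], [B → . x F], [B → id . F], [F → . B (] }  — shift
  I5: { [B → . (], [B → . id F], [B → . x F], [B → x . F], [F → . B (] }  — shift
  I6: { [B → x F .] }  — reduce
  I7: { [B → id F .] }  — reduce
  I8: { [F → B ( .] }  — reduce

No state contains both a complete item and a shift item.

Answer: No shift-reduce conflicts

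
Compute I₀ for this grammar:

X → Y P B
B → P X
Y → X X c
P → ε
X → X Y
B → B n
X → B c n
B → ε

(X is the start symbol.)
First, augment the grammar with X' → X
I₀ = CLOSURE({ [X' → . X] }):
  [X' → . X] has the dot before X: add [X → . Y P B], [X → . X Y], [X → . B c n]
  [X → . Y P B] has the dot before Y: add [Y → . X X c]
  [X → . B c n] has the dot before B: add [B → . P X], [B → . B n], [B → .]
  [B → . P X] has the dot before P: add [P → .]
No further items can be added.

I₀ = { [B → . B n], [B → . P X], [B → .], [P → .], [X → . B c n], [X → . X Y], [X → . Y P B], [X' → . X], [Y → . X X c] }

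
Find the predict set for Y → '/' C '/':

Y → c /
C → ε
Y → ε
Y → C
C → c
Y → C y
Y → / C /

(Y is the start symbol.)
{ '/' }

PREDICT(Y → '/' C '/') = (FIRST(RHS) \ {ε}) ∪ (FOLLOW(Y) if ε ∈ FIRST(RHS), i.e. RHS ⇒* ε)
FIRST('/' C '/') = { '/' }
ε ∉ FIRST('/' C '/'), so FOLLOW(Y) is not added.
PREDICT(Y → '/' C '/') = { '/' }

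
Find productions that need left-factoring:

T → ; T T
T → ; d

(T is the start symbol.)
Left-factoring is needed when two productions for the same non-terminal
share a common prefix on the right-hand side.

Productions for T:
  T → ; T T
  T → ; d

Found common prefix ';' in productions for T

Answer: Yes, T has productions with common prefix ';'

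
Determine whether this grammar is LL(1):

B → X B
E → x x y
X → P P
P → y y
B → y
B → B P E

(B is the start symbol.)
Relevant sets:
  FIRST(X) = { 'y' }
  FIRST(B) = { 'y' }

For B:
  PREDICT(B → X B) = { 'y' }
  PREDICT(B → y) = { 'y' }
  PREDICT(B → B P E) = { 'y' }
E, X, P have a single production, so nothing to check there.

Conflict found: Predict set conflict for B: { 'y' }
The grammar is NOT LL(1).

Answer: No. Predict set conflict for B: { 'y' }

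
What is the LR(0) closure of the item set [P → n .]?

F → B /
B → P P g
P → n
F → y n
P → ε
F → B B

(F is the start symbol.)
Start with: [P → n .]
The dot is at the end, so nothing is added.

CLOSURE = { [P → n .] }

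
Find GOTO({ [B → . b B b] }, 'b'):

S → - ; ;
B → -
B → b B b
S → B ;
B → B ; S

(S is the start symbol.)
GOTO(I, 'b') = CLOSURE({ [A → αX.β] : [A → α.Xβ] ∈ I, X = 'b' })

Items with dot before 'b', with the dot advanced:
  [B → . b B b] → [B → b . B b]
Closure of the advanced items:
  [B → b . B b] has the dot before B: add [B → . -], [B → . b B b], [B → . B ; S]

GOTO = { [B → . -], [B → . B ; S], [B → . b B b], [B → b . B b] }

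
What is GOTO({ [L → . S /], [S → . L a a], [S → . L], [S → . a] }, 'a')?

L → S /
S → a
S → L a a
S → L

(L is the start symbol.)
GOTO(I, 'a') = CLOSURE({ [A → αX.β] : [A → α.Xβ] ∈ I, X = 'a' })

Items with dot before 'a', with the dot advanced:
  [S → . a] → [S → a .]
Closure adds nothing (no advanced item has the dot before a non-terminal).

GOTO = { [S → a .] }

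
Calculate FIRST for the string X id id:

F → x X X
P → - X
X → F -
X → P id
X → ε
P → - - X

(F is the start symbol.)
{ '-', 'id', 'x' }

FIRST sets of the non-terminals involved (from the grammar, by fixed-point iteration):
  FIRST(X) = { '-', 'x', ε }

To compute FIRST(X id id), process the symbols left to right:
Symbol X is a non-terminal. Add FIRST(X) \ {ε} = { '-', 'x' }
X is nullable (ε ∈ FIRST(X)), continue to the next symbol.
Symbol id is a terminal. Add 'id' and stop.
FIRST(X id id) = { '-', 'id', 'x' }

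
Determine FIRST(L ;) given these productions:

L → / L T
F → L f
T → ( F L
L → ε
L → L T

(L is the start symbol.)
FIRST sets of the non-terminals involved (from the grammar, by fixed-point iteration):
  FIRST(L) = { '(', '/', ε }

To compute FIRST(L ;), process the symbols left to right:
Symbol L is a non-terminal. Add FIRST(L) \ {ε} = { '(', '/' }
L is nullable (ε ∈ FIRST(L)), continue to the next symbol.
Symbol ; is a terminal. Add ';' and stop.
FIRST(L ;) = { '(', '/', ';' }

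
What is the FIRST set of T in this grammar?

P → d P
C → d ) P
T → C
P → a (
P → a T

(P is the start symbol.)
{ 'd' }

FIRST sets of the other non-terminals involved (by the same procedure, iterated to a fixed point):
  FIRST(C) = { 'd' }

From T → C:
  - C is a non-terminal: add FIRST(C) \ {ε} = { 'd' }
    C is not nullable, so stop

Collecting: FIRST(T) = { 'd' }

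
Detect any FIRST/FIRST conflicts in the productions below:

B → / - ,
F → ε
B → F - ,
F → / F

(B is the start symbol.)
A FIRST/FIRST conflict occurs when two productions N → α and N → β for the same non-terminal have FIRST(α) ∩ FIRST(β) ≠ ∅ (with ε ∈ FIRST of a nullable right-hand side, so two nullable alternatives also conflict).

FIRST sets of the non-terminals at (or reachable through a nullable prefix from) the front of some alternative:
  FIRST(F) = { '/', ε }

Productions for B:
  B → / - ,: FIRST = { '/' }
  B → F - ,: FIRST = { '-', '/' }
Productions for F:
  F → ε: FIRST = { ε }
  F → / F: FIRST = { '/' }

Conflict for B: B → / - , and B → F - ,
  Overlap: { '/' }

Answer: Yes. B → '/' '-' ',' / B → F '-' ',' on { '/' }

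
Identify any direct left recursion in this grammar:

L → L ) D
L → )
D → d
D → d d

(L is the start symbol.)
Direct left recursion occurs when N → N α for some non-terminal N (the right-hand side begins with the left-hand side itself).

L → L ) D: LEFT RECURSIVE (starts with L)
L → ): starts with ')'
D → d: starts with d
D → d d: starts with d

The grammar has direct left recursion on: L.

Answer: Yes, L is left-recursive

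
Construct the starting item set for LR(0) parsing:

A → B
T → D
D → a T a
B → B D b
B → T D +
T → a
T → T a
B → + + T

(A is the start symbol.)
{ [A → . B], [A' → . A], [B → . + + T], [B → . B D b], [B → . T D +], [D → . a T a], [T → . D], [T → . T a], [T → . a] }

First, augment the grammar with A' → A
I₀ = CLOSURE({ [A' → . A] }):
  [A' → . A] has the dot before A: add [A → . B]
  [A → . B] has the dot before B: add [B → . B D b], [B → . T D +], [B → . + + T]
  [B → . T D +] has the dot before T: add [T → . D], [T → . a], [T → . T a]
  [T → . D] has the dot before D: add [D → . a T a]
No further items can be added.

I₀ = { [A → . B], [A' → . A], [B → . + + T], [B → . B D b], [B → . T D +], [D → . a T a], [T → . D], [T → . T a], [T → . a] }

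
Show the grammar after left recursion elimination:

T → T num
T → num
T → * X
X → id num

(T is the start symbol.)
T is directly left-recursive. The standard transformation for
  A → A α₁ | ... | A α_m | β₁ | ... | β_n
is
  A  → β₁ A' | ... | β_n A'
  A' → α₁ A' | ... | α_m A' | ε

T → num becomes T → num T'
T → * X becomes T → * X T'
T → T num becomes T' → num T'
Add T' → ε

Productions for other non-terminals are unchanged:
  X → id num

Resulting grammar:
T → num T'
T → * X T'
T' → num T'
T' → ε
X → id num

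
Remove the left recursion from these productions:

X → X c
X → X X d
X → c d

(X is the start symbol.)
X → c d X'
X' → c X'
X' → X d X'
X' → ε

X is directly left-recursive. The standard transformation for
  A → A α₁ | ... | A α_m | β₁ | ... | β_n
is
  A  → β₁ A' | ... | β_n A'
  A' → α₁ A' | ... | α_m A' | ε

X → c d becomes X → c d X'
X → X c becomes X' → c X'
X → X X d becomes X' → X d X'
Add X' → ε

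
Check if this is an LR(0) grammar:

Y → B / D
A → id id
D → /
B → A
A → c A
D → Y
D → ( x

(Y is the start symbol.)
Yes, the grammar is LR(0)

Augment with Y' → Y and build the canonical LR(0) collection (I0 = CLOSURE({[Y' → . Y]}), then GOTO on every symbol after a dot until no new states appear). It has 14 states:
  I0: { [A → . c A], [A → . id id], [B → . A], [Y → . B / D], [Y' → . Y] }  — shift
  I1: { [B → A .] }  — reduce
  I2: { [Y → B . / D] }  — shift
  I3: { [Y' → Y .] }  — accept
  I4: { [A → . c A], [A → . id id], [A → c . A] }  — shift
  I5: { [A → id . id] }  — shift
  I6: { [A → id id .] }  — reduce
  I7: { [A → c A .] }  — reduce
  I8: { [A → . c A], [A → . id id], [B → . A], [D → . ( x], [D → . /], [D → . Y], [Y → . B / D], [Y → B / . D] }  — shift
  I9: { [D → ( . x] }  — shift
  I10: { [D → / .] }  — reduce
  I11: { [Y → B / D .] }  — reduce
  I12: { [D → Y .] }  — reduce
  I13: { [D → ( x .] }  — reduce

Every state is either a pure shift/goto state or contains exactly one complete item and nothing to shift — no conflicts. The grammar is LR(0).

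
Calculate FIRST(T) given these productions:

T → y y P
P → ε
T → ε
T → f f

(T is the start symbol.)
From T → y y P:
  - y is a terminal: add 'y' and stop
From T → ε:
  - ε-production, so ε ∈ FIRST(T)
From T → f f:
  - f is a terminal: add 'f' and stop

Collecting: FIRST(T) = { 'f', 'y', ε }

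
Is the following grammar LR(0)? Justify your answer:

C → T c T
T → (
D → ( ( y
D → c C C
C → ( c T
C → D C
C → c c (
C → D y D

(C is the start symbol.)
No. Shift-reduce conflict between [T → ( .] and [C → ( . c T]

A grammar is LR(0) if no state in the canonical LR(0) collection has:
  - both a shift item (dot before a terminal) and a complete item (shift-reduce conflict), or
  - two or more complete items (reduce-reduce conflict; the accept item [C' → C .] counts as a complete item here).

Augment with C' → C and build the canonical LR(0) collection (I0 = CLOSURE({[C' → . C]}), then GOTO on every symbol after a dot until no new states appear). It has 22 states:
  I0: { [C → . ( c T], [C → . D C], [C → . D y D], [C → . T c T], [C → . c c (], [C' → . C], [D → . ( ( y], [D → . c C C], [T → . (] }  — shift
  I1: { [C → ( . c T], [D → ( . ( y], [T → ( .] }  — shift, reduce
  I2: { [C' → C .] }  — accept
  I3: { [C → . ( c T], [C → . D C], [C → . D y D], [C → . T c T], [C → . c c (], [C → D . C], [C → D . y D], [D → . ( ( y], [D → . c C C], [T → . (] }  — shift
  I4: { [C → T . c T] }  — shift
  I5: { [C → . ( c T], [C → . D C], [C → . D y D], [C → . T c T], [C → . c c (], [C → c . c (], [D → . ( ( y], [D → . c C C], [D → c . C C], [T → . (] }  — shift
  I6: { [C → . ( c T], [C → . D C], [C → . D y D], [C → . T c T], [C → . c c (], [D → . ( ( y], [D → . c C C], [D → c C . C], [T → . (] }  — shift
  I7: { [C → . ( c T], [C → . D C], [C → . D y D], [C → . T c T], [C → . c c (], [C → c . c (], [C → c c . (], [D → . ( ( y], [D → . c C C], [D → c . C C], [T → . (] }  — shift
  I8: { [C → ( . c T], [C → c c ( .], [D → ( . ( y], [T → ( .] }  — shift, 2 reduces
  I9: { [D → ( ( . y] }  — shift
  I10: { [C → ( c . T], [T → . (] }  — shift
  I11: { [T → ( .] }  — reduce
  I12: { [C → ( c T .] }  — reduce
  I13: { [D → ( ( y .] }  — reduce
  I14: { [D → c C C .] }  — reduce
  I15: { [C → T c . T], [T → . (] }  — shift
  I16: { [C → T c T .] }  — reduce
  I17: { [C → D C .] }  — reduce
  I18: { [C → D y . D], [D → . ( ( y], [D → . c C C] }  — shift
  I19: { [D → ( . ( y] }  — shift
  I20: { [C → D y D .] }  — reduce
  I21: { [C → . ( c T], [C → . D C], [C → . D y D], [C → . T c T], [C → . c c (], [D → . ( ( y], [D → . c C C], [D → c . C C], [T → . (] }  — shift

Conflict in state I1:
  Shift-reduce conflict between [T → ( .] and [C → ( . c T]
So the grammar is NOT LR(0).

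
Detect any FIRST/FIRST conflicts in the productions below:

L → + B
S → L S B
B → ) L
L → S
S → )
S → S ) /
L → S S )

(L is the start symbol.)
FIRST sets of the non-terminals at (or reachable through a nullable prefix from) the front of some alternative:
  FIRST(S) = { ')', '+' }
  FIRST(L) = { ')', '+' }

Productions for L:
  L → + B: FIRST = { '+' }
  L → S: FIRST = { ')', '+' }
  L → S S ): FIRST = { ')', '+' }
Productions for S:
  S → L S B: FIRST = { ')', '+' }
  S → ): FIRST = { ')' }
  S → S ) /: FIRST = { ')', '+' }
B has only one production, so no FIRST/FIRST conflict is possible there.

Conflict for L: L → + B and L → S
  Overlap: { '+' }
Conflict for L: L → + B and L → S S )
  Overlap: { '+' }
Conflict for L: L → S and L → S S )
  Overlap: { ')', '+' }
Conflict for S: S → L S B and S → )
  Overlap: { ')' }
Conflict for S: S → L S B and S → S ) /
  Overlap: { ')', '+' }
Conflict for S: S → ) and S → S ) /
  Overlap: { ')' }

Answer: Yes. L → '+' B / L → S on { '+' }; L → '+' B / L → S S ')' on { '+' }; L → S / L → S S ')' on { ')', '+' }; S → L S B / S → ')' on { ')' }; S → L S B / S → S ')' '/' on { ')', '+' }; S → ')' / S → S ')' '/' on { ')' }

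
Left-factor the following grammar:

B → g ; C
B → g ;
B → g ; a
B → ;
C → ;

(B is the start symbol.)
Left-factoring transforms A → αβ₁ | αβ₂ into A → αA' and A' → β₁ | β₂
(α is the longest common prefix among the alternatives). Repeat until
no nonterminal has two alternatives with a common prefix.

Round 1: B has alternatives sharing prefix 'g ;'. Introduce B': B → g ; B'
  Add: B' → C
  Add: B' → ε
  Add: B' → a

No remaining common prefixes — done.

Resulting grammar:
B → g ; B'
B' → C
B' → ε
B' → a
B → ;
C → ;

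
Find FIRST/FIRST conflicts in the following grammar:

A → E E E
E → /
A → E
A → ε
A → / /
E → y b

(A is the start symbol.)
A FIRST/FIRST conflict occurs when two productions N → α and N → β for the same non-terminal have FIRST(α) ∩ FIRST(β) ≠ ∅ (with ε ∈ FIRST of a nullable right-hand side, so two nullable alternatives also conflict).

FIRST sets of the non-terminals at (or reachable through a nullable prefix from) the front of some alternative:
  FIRST(E) = { '/', 'y' }

Productions for A:
  A → E E E: FIRST = { '/', 'y' }
  A → E: FIRST = { '/', 'y' }
  A → ε: FIRST = { ε }
  A → / /: FIRST = { '/' }
Productions for E:
  E → /: FIRST = { '/' }
  E → y b: FIRST = { 'y' }

Conflict for A: A → E E E and A → E
  Overlap: { '/', 'y' }
Conflict for A: A → E E E and A → / /
  Overlap: { '/' }
Conflict for A: A → E and A → / /
  Overlap: { '/' }

Answer: Yes. A → E E E / A → E on { '/', 'y' }; A → E E E / A → '/' '/' on { '/' }; A → E / A → '/' '/' on { '/' }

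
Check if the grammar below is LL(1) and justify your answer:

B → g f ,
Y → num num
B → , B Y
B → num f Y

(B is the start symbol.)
For B:
  PREDICT(B → g f ',') = { 'g' }
  PREDICT(B → ',' B Y) = { ',' }
  PREDICT(B → num f Y) = { 'num' }
Y has a single production, so nothing to check there.

All predict sets are disjoint. The grammar IS LL(1).

Answer: Yes, the grammar is LL(1).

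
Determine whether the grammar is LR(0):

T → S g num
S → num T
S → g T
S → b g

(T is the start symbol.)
Yes, the grammar is LR(0)

Augment with T' → T and build the canonical LR(0) collection (I0 = CLOSURE({[T' → . T]}), then GOTO on every symbol after a dot until no new states appear). It has 11 states:
  I0: { [S → . b g], [S → . g T], [S → . num T], [T → . S g num], [T' → . T] }  — shift
  I1: { [T → S . g num] }  — shift
  I2: { [T' → T .] }  — accept
  I3: { [S → b . g] }  — shift
  I4: { [S → . b g], [S → . g T], [S → . num T], [S → g . T], [T → . S g num] }  — shift
  I5: { [S → . b g], [S → . g T], [S → . num T], [S → num . T], [T → . S g num] }  — shift
  I6: { [S → num T .] }  — reduce
  I7: { [S → g T .] }  — reduce
  I8: { [S → b g .] }  — reduce
  I9: { [T → S g . num] }  — shift
  I10: { [T → S g num .] }  — reduce

Every state is either a pure shift/goto state or contains exactly one complete item and nothing to shift — no conflicts. The grammar is LR(0).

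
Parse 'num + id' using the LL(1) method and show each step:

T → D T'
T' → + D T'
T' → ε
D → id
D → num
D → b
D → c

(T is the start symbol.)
LL(1) parsing maintains a stack (initially the start symbol over $) and the input. At each step: if the stack top is a terminal, match it against the current input token; if it is a non-terminal N, replace it with the RHS of M[N, lookahead] (the unique production whose predict set contains the lookahead).

Stack is shown with the top on the left.

Stack     Input       Action
----------------------------
T $       num + id $  output T → D T'
D T' $    num + id $  output D → num
num T' $  num + id $  match 'num'
T' $      + id $      output T' → + D T'
+ D T' $  + id $      match '+'
D T' $    id $        output D → id
id T' $   id $        match 'id'
T' $      $           output T' → ε
$         $           accept

The string is accepted.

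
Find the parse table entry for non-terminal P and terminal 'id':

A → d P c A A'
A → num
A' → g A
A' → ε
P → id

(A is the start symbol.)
P → id

To find M[P, 'id'], we find productions for P where 'id' is in the predict set (PREDICT(N → α) = (FIRST(α) \ {ε}) ∪ (FOLLOW(N) if α ⇒* ε)).

P → id: PREDICT = { 'id' }
  'id' is in predict set, so this production goes in M[P, 'id']

M[P, 'id'] = P → id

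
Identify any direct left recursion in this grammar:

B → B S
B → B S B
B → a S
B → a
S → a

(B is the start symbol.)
B → B S: LEFT RECURSIVE (starts with B)
B → B S B: LEFT RECURSIVE (starts with B)
B → a S: starts with a
B → a: starts with a
S → a: starts with a

The grammar has direct left recursion on: B.

Answer: Yes, B is left-recursive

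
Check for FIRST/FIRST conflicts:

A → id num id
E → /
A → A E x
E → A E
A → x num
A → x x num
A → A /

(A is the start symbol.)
A FIRST/FIRST conflict occurs when two productions N → α and N → β for the same non-terminal have FIRST(α) ∩ FIRST(β) ≠ ∅ (with ε ∈ FIRST of a nullable right-hand side, so two nullable alternatives also conflict).

FIRST sets of the non-terminals at (or reachable through a nullable prefix from) the front of some alternative:
  FIRST(A) = { 'id', 'x' }

Productions for A:
  A → id num id: FIRST = { 'id' }
  A → A E x: FIRST = { 'id', 'x' }
  A → x num: FIRST = { 'x' }
  A → x x num: FIRST = { 'x' }
  A → A /: FIRST = { 'id', 'x' }
Productions for E:
  E → /: FIRST = { '/' }
  E → A E: FIRST = { 'id', 'x' }

Conflict for A: A → id num id and A → A E x
  Overlap: { 'id' }
Conflict for A: A → id num id and A → A /
  Overlap: { 'id' }
Conflict for A: A → A E x and A → x num
  Overlap: { 'x' }
Conflict for A: A → A E x and A → x x num
  Overlap: { 'x' }
Conflict for A: A → A E x and A → A /
  Overlap: { 'id', 'x' }
Conflict for A: A → x num and A → x x num
  Overlap: { 'x' }
Conflict for A: A → x num and A → A /
  Overlap: { 'x' }
Conflict for A: A → x x num and A → A /
  Overlap: { 'x' }

Answer: Yes. A → id num id / A → A E x on { 'id' }; A → id num id / A → A '/' on { 'id' }; A → A E x / A → x num on { 'x' }; A → A E x / A → x x num on { 'x' }; A → A E x / A → A '/' on { 'id', 'x' }; A → x num / A → x x num on { 'x' }; A → x num / A → A '/' on { 'x' }; A → x x num / A → A '/' on { 'x' }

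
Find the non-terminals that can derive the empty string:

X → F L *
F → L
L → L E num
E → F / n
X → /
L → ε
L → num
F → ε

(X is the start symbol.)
A non-terminal is nullable if it can derive ε (the empty string): either it has an ε-production, or it has a production whose right-hand side consists entirely of nullable non-terminals.

ε-productions: L → ε, F → ε
So L, F are immediately nullable.
No further non-terminal can be added: every production for the remaining non-terminals contains a terminal or a non-nullable non-terminal.
Nullable = { 'F', 'L' }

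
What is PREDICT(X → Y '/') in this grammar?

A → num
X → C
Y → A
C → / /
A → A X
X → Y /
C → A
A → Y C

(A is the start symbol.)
{ 'num' }

PREDICT(X → Y '/') = (FIRST(RHS) \ {ε}) ∪ (FOLLOW(X) if ε ∈ FIRST(RHS), i.e. RHS ⇒* ε)
FIRST(Y) = { 'num' }
FIRST(Y '/') = { 'num' }
ε ∉ FIRST(Y '/'), so FOLLOW(X) is not added.
PREDICT(X → Y '/') = { 'num' }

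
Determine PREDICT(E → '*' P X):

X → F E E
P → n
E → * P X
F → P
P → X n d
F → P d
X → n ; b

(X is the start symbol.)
PREDICT(E → '*' P X) = (FIRST(RHS) \ {ε}) ∪ (FOLLOW(E) if ε ∈ FIRST(RHS), i.e. RHS ⇒* ε)
FIRST('*' P X) = { '*' }
ε ∉ FIRST('*' P X), so FOLLOW(E) is not added.
PREDICT(E → '*' P X) = { '*' }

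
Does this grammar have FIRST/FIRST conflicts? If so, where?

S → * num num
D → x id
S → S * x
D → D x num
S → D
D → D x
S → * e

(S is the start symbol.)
FIRST sets of the non-terminals at (or reachable through a nullable prefix from) the front of some alternative:
  FIRST(S) = { '*', 'x' }
  FIRST(D) = { 'x' }

Productions for S:
  S → * num num: FIRST = { '*' }
  S → S * x: FIRST = { '*', 'x' }
  S → D: FIRST = { 'x' }
  S → * e: FIRST = { '*' }
Productions for D:
  D → x id: FIRST = { 'x' }
  D → D x num: FIRST = { 'x' }
  D → D x: FIRST = { 'x' }

Conflict for S: S → * num num and S → S * x
  Overlap: { '*' }
Conflict for S: S → * num num and S → * e
  Overlap: { '*' }
Conflict for S: S → S * x and S → D
  Overlap: { 'x' }
Conflict for S: S → S * x and S → * e
  Overlap: { '*' }
Conflict for D: D → x id and D → D x num
  Overlap: { 'x' }
Conflict for D: D → x id and D → D x
  Overlap: { 'x' }
Conflict for D: D → D x num and D → D x
  Overlap: { 'x' }

Answer: Yes. S → '*' num num / S → S '*' x on { '*' }; S → '*' num num / S → '*' e on { '*' }; S → S '*' x / S → D on { 'x' }; S → S '*' x / S → '*' e on { '*' }; D → x id / D → D x num on { 'x' }; D → x id / D → D x on { 'x' }; D → D x num / D → D x on { 'x' }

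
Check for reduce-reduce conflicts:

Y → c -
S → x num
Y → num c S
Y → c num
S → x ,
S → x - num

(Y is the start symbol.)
Augment with Y' → Y and build the canonical LR(0) collection (I0 = CLOSURE({[Y' → . Y]}), then GOTO on every symbol after a dot until no new states appear). It has 13 states:
  I0: { [Y → . c -], [Y → . c num], [Y → . num c S], [Y' → . Y] }  — shift
  I1: { [Y' → Y .] }  — accept
  I2: { [Y → c . -], [Y → c . num] }  — shift
  I3: { [Y → num . c S] }  — shift
  I4: { [S → . x ,], [S → . x - num], [S → . x num], [Y → num c . S] }  — shift
  I5: { [Y → num c S .] }  — reduce
  I6: { [S → x . ,], [S → x . - num], [S → x . num] }  — shift
  I7: { [S → x , .] }  — reduce
  I8: { [S → x - . num] }  — shift
  I9: { [S → x num .] }  — reduce
  I10: { [S → x - num .] }  — reduce
  I11: { [Y → c - .] }  — reduce
  I12: { [Y → c num .] }  — reduce

No state contains more than one complete item.

Answer: No reduce-reduce conflicts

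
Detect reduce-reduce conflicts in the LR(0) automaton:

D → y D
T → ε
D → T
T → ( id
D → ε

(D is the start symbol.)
A reduce-reduce conflict occurs when an LR(0) state has two complete items [A → α .] and [B → β .] — both call for a reduction, and with no lookahead the parser cannot choose between them.

Augment with D' → D and build the canonical LR(0) collection (I0 = CLOSURE({[D' → . D]}), then GOTO on every symbol after a dot until no new states appear). It has 7 states:
  I0: { [D → . T], [D → . y D], [D → .], [D' → . D], [T → . ( id], [T → .] }  — shift, 2 reduces
  I1: { [T → ( . id] }  — shift
  I2: { [D' → D .] }  — accept
  I3: { [D → T .] }  — reduce
  I4: { [D → . T], [D → . y D], [D → .], [D → y . D], [T → . ( id], [T → .] }  — shift, 2 reduces
  I5: { [D → y D .] }  — reduce
  I6: { [T → ( id .] }  — reduce

I0 contains complete items [D → .], [T → .] — reduce-reduce conflict.
I4 contains complete items [D → .], [T → .] — reduce-reduce conflict.

Answer: Yes — I0: [D → .] vs [T → .]; I4: [D → .] vs [T → .]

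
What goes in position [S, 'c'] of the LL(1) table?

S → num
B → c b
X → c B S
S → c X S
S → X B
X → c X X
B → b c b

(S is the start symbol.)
S → c X S, S → X B

To find M[S, 'c'], we find productions for S where 'c' is in the predict set (PREDICT(N → α) = (FIRST(α) \ {ε}) ∪ (FOLLOW(N) if α ⇒* ε)).

Relevant sets:
  FIRST(X) = { 'c' }

S → num: PREDICT = { 'num' }
S → c X S: PREDICT = { 'c' }
  'c' is in predict set, so this production goes in M[S, 'c']
S → X B: PREDICT = { 'c' }
  'c' is in predict set, so this production goes in M[S, 'c']

M[S, 'c'] = S → c X S, S → X B  (a multiply-defined cell — the grammar is not LL(1))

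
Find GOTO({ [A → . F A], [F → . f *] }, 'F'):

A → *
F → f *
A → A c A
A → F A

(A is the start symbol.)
GOTO(I, 'F') = CLOSURE({ [A → αX.β] : [A → α.Xβ] ∈ I, X = 'F' })

Items with dot before 'F', with the dot advanced:
  [A → . F A] → [A → F . A]
Closure of the advanced items:
  [A → F . A] has the dot before A: add [A → . *], [A → . A c A], [A → . F A]
  [A → . F A] has the dot before F: add [F → . f *]

GOTO = { [A → . *], [A → . A c A], [A → . F A], [A → F . A], [F → . f *] }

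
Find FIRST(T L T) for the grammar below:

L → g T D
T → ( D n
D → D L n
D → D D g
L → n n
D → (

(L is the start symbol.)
{ '(' }

FIRST sets of the non-terminals involved (from the grammar, by fixed-point iteration):
  FIRST(T) = { '(' }

To compute FIRST(T L T), process the symbols left to right:
Symbol T is a non-terminal. Add FIRST(T) \ {ε} = { '(' }
T is not nullable (ε ∉ FIRST(T)), so stop here.
FIRST(T L T) = { '(' }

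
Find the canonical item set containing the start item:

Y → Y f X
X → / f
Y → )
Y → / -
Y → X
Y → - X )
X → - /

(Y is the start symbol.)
First, augment the grammar with Y' → Y
I₀ = CLOSURE({ [Y' → . Y] }):
  [Y' → . Y] has the dot before Y: add [Y → . Y f X], [Y → . )], [Y → . / -], [Y → . X], [Y → . - X )]
  [Y → . X] has the dot before X: add [X → . / f], [X → . - /]
No further items can be added.

I₀ = { [X → . - /], [X → . / f], [Y → . )], [Y → . - X )], [Y → . / -], [Y → . X], [Y → . Y f X], [Y' → . Y] }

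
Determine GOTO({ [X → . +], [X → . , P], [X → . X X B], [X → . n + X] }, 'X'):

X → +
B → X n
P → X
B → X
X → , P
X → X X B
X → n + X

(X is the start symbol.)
GOTO(I, 'X') = CLOSURE({ [A → αX.β] : [A → α.Xβ] ∈ I, X = 'X' })

Items with dot before 'X', with the dot advanced:
  [X → . X X B] → [X → X . X B]
Closure of the advanced items:
  [X → X . X B] has the dot before X: add [X → . +], [X → . , P], [X → . X X B], [X → . n + X]

GOTO = { [X → . +], [X → . , P], [X → . X X B], [X → . n + X], [X → X . X B] }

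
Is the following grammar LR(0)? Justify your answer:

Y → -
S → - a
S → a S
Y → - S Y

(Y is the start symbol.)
No. Shift-reduce conflict between [Y → - .] and [S → . - a]

A grammar is LR(0) if no state in the canonical LR(0) collection has:
  - both a shift item (dot before a terminal) and a complete item (shift-reduce conflict), or
  - two or more complete items (reduce-reduce conflict; the accept item [Y' → Y .] counts as a complete item here).

Augment with Y' → Y and build the canonical LR(0) collection (I0 = CLOSURE({[Y' → . Y]}), then GOTO on every symbol after a dot until no new states appear). It has 9 states:
  I0: { [Y → . - S Y], [Y → . -], [Y' → . Y] }  — shift
  I1: { [S → . - a], [S → . a S], [Y → - . S Y], [Y → - .] }  — shift, reduce
  I2: { [Y' → Y .] }  — accept
  I3: { [S → - . a] }  — shift
  I4: { [Y → - S . Y], [Y → . - S Y], [Y → . -] }  — shift
  I5: { [S → . - a], [S → . a S], [S → a . S] }  — shift
  I6: { [S → a S .] }  — reduce
  I7: { [Y → - S Y .] }  — reduce
  I8: { [S → - a .] }  — reduce

Conflict in state I1:
  Shift-reduce conflict between [Y → - .] and [S → . - a]
So the grammar is NOT LR(0).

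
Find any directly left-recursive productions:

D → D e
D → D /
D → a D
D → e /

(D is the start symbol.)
D → D e: LEFT RECURSIVE (starts with D)
D → D /: LEFT RECURSIVE (starts with D)
D → a D: starts with a
D → e /: starts with e

The grammar has direct left recursion on: D.

Answer: Yes, D is left-recursive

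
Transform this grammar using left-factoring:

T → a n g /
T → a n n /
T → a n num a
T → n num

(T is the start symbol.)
T → a n T'
T' → g /
T' → n /
T' → num a
T → n num

Left-factoring transforms A → αβ₁ | αβ₂ into A → αA' and A' → β₁ | β₂
(α is the longest common prefix among the alternatives). Repeat until
no nonterminal has two alternatives with a common prefix.

Round 1: T has alternatives sharing prefix 'a n'. Introduce T': T → a n T'
  Add: T' → g /
  Add: T' → n /
  Add: T' → num a

No remaining common prefixes — done.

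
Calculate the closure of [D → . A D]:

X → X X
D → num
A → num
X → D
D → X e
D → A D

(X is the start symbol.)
Start with: [D → . A D]
  [D → . A D] has the dot before A: add [A → . num]
No further items can be added.

CLOSURE = { [A → . num], [D → . A D] }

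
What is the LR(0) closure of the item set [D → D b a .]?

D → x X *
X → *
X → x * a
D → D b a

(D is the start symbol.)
To compute CLOSURE, for each item [A → α.Bβ] where B is a non-terminal, add [B → .γ] for all productions B → γ; repeat for the newly added items until nothing changes.

Start with: [D → D b a .]
The dot is at the end, so nothing is added.

CLOSURE = { [D → D b a .] }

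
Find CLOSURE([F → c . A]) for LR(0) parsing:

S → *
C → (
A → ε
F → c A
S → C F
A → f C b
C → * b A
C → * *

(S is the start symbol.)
To compute CLOSURE, for each item [A → α.Bβ] where B is a non-terminal, add [B → .γ] for all productions B → γ; repeat for the newly added items until nothing changes.

Start with: [F → c . A]
  [F → c . A] has the dot before A: add [A → .], [A → . f C b]
No further items can be added.

CLOSURE = { [A → . f C b], [A → .], [F → c . A] }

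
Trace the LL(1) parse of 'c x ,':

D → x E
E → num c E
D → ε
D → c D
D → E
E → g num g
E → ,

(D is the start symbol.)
Stack is shown with the top on the left.

Stack  Input    Action
----------------------
D $    c x , $  output D → c D
c D $  c x , $  match 'c'
D $    x , $    output D → x E
x E $  x , $    match 'x'
E $    , $      output E → ,
, $    , $      match ','
$      $        accept

The string is accepted.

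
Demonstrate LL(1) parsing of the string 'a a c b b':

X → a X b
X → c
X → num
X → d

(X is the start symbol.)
LL(1) parsing maintains a stack (initially the start symbol over $) and the input. At each step: if the stack top is a terminal, match it against the current input token; if it is a non-terminal N, replace it with the RHS of M[N, lookahead] (the unique production whose predict set contains the lookahead).

Stack is shown with the top on the left.

Stack      Input        Action
------------------------------
X $        a a c b b $  output X → a X b
a X b $    a a c b b $  match 'a'
X b $      a c b b $    output X → a X b
a X b b $  a c b b $    match 'a'
X b b $    c b b $      output X → c
c b b $    c b b $      match 'c'
b b $      b b $        match 'b'
b $        b $          match 'b'
$          $            accept

The string is accepted.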